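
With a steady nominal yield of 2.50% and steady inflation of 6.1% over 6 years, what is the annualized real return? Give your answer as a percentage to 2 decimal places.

With constant rates the annual real return is the same each year: (1+2.50%)/(1+6.1%) − 1 = -0.03393.

-3.39%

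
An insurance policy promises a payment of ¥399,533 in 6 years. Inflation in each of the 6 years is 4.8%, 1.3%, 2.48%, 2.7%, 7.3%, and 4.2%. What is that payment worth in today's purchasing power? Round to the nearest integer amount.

Price-level factor over 6 years: 1.048 × 1.013 × 1.0248 × 1.027 × 1.073 × 1.042 ≈ 1.2492453146.
Purchasing power today: ¥399,533 divided by that factor.

¥319,819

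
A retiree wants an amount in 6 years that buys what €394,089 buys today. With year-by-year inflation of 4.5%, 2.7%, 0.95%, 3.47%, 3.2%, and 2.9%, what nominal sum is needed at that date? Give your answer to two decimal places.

€469,133.98

Cumulative price-level factor: 1.045 × 1.027 × 1.0095 × 1.0347 × 1.032 × 1.029 ≈ 1.1904264790.
Multiplying €394,089 by the price-level factor gives the future nominal sum.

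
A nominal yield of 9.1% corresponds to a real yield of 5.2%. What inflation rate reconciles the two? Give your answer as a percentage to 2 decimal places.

3.71%

From (1+r_nom) = (1+r_real)(1+π), we get 1+π = (1 + 9.1%)/(1 + 5.2%) = 1.091/1.052 ≈ 1.03707.
So π ≈ 3.7072%.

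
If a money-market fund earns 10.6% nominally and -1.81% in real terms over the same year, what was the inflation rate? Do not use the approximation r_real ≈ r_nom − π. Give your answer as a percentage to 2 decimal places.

From (1+r_nom) = (1+r_real)(1+π), we get 1+π = (1 + 10.6%)/(1 − 1.81%) = 1.106/0.9819 ≈ 1.12639.
So π ≈ 12.6388%.

12.64%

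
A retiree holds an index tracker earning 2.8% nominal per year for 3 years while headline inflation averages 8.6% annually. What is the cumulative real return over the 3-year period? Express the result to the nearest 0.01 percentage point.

-15.18%

The annual real rate is (1+2.8%)/(1+8.6%) − 1 = -5.3407%.
Compounded over 3 years: (1 + -0.053407)^3 − 1 ≈ -0.15182.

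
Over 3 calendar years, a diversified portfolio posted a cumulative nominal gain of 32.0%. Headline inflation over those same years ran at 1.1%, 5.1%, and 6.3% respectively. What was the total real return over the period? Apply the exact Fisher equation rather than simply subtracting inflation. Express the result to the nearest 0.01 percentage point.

Cumulative inflation factor: 1.011 × 1.051 × 1.063 ≈ 1.12950.
Nominal growth factor: 1.32000. Real growth factor = 1.32000 / 1.12950 ≈ 1.16866.
Total real return ≈ 16.8656%.

16.87%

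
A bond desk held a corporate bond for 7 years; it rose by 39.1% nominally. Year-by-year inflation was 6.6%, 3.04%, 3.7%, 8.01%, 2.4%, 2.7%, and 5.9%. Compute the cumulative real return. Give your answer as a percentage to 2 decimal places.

Cumulative inflation factor: 1.066 × 1.0304 × 1.037 × 1.0801 × 1.024 × 1.027 × 1.059 ≈ 1.37016.
Nominal growth factor: 1.39100. Real growth factor = 1.39100 / 1.37016 ≈ 1.01521.
Total real return ≈ 1.5208%.

1.52%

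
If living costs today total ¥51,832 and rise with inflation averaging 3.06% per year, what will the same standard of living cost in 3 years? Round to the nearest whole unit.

Cumulative price-level factor: (1+3.06%)^3 ≈ 1.0946377326.
The nominal amount required is ¥51,832 scaled up by that factor.

¥56,737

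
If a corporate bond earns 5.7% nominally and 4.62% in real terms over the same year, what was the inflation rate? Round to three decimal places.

From (1+r_nom) = (1+r_real)(1+π), we get 1+π = (1 + 5.7%)/(1 + 4.62%) = 1.057/1.0462 ≈ 1.01032.
So π ≈ 1.0323%.

1.032%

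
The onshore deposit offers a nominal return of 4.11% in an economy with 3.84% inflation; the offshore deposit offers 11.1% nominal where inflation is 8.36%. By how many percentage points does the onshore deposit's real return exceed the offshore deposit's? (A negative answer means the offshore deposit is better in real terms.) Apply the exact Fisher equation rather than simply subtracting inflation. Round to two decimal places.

The onshore deposit real return: 1.0411/1.0384 − 1 = 0.260%.
The offshore deposit real return: 1.111/1.0836 − 1 = 2.529%.
Difference: 0.260 − 2.529 = -2.269 pp.

-2.27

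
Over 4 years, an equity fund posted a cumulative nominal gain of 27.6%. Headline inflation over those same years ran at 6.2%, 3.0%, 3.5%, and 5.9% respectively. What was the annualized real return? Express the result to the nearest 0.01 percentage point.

Cumulative inflation factor: 1.062 × 1.030 × 1.035 × 1.059 ≈ 1.19894.
Nominal growth factor: 1.27600. Real growth factor = 1.27600 / 1.19894 ≈ 1.06427.
Annualized: 1.06427^(1/4) − 1 ≈ 0.01569.

1.57%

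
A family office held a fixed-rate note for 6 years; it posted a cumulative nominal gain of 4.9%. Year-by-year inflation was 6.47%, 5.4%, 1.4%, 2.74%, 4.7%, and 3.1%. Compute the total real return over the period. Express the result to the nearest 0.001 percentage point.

-16.876%

Cumulative inflation factor: 1.0647 × 1.054 × 1.014 × 1.0274 × 1.047 × 1.031 ≈ 1.26197.
Nominal growth factor: 1.04900. Real growth factor = 1.04900 / 1.26197 ≈ 0.83124.
Total real return ≈ -16.8763%.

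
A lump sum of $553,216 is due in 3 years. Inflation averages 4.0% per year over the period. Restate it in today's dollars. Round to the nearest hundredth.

Price-level factor over 3 years: (1 + 4.0%)^3 = 1.124864.
Purchasing power today: $553,216 divided by that factor.

$491,807.01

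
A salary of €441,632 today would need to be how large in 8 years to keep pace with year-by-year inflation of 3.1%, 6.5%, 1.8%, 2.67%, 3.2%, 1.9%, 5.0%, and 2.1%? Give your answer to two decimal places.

€571,385.31

Cumulative price-level factor: 1.031 × 1.065 × 1.018 × 1.0267 × 1.032 × 1.019 × 1.050 × 1.021 ≈ 1.2938041372.
The nominal amount required is €441,632 scaled up by that factor.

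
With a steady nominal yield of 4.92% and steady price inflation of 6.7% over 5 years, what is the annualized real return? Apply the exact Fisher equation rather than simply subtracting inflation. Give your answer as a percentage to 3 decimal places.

-1.668%

With constant rates the annual real return is the same each year: (1+4.92%)/(1+6.7%) − 1 = -0.01668.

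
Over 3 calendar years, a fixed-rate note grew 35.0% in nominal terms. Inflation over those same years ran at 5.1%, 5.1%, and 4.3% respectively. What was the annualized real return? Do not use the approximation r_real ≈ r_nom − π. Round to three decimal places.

5.426%

Cumulative inflation factor: 1.051 × 1.051 × 1.043 ≈ 1.15210.
Nominal growth factor: 1.35000. Real growth factor = 1.35000 / 1.15210 ≈ 1.17177.
Annualized: 1.17177^(1/3) − 1 ≈ 0.05426.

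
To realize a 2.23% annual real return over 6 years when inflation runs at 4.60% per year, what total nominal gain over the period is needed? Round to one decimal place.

49.5%

Required annual nominal rate: (1+2.23%)(1+4.60%) − 1 = 6.93258%.
Cumulative over 6 years: (1 + 0.0693258)^6 − 1 ≈ 0.49507.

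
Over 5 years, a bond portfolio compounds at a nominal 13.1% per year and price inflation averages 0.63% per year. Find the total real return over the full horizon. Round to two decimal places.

The annual real rate is (1+13.1%)/(1+0.63%) − 1 = 12.3919%.
Compounded over 5 years: (1 + 0.123919)^5 − 1 ≈ 0.79339.

79.34%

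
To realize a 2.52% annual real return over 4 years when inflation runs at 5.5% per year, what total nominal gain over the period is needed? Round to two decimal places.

Required annual nominal rate: (1+2.52%)(1+5.5%) − 1 = 8.1586%.
Cumulative over 4 years: (1 + 0.081586)^4 − 1 ≈ 0.36850.

36.85%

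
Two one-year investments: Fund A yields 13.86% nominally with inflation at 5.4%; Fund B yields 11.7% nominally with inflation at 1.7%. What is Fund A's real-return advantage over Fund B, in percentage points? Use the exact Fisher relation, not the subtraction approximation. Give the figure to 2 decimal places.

-1.81

Fund A real return: 1.1386/1.054 − 1 = 8.027%.
Fund B real return: 1.117/1.017 − 1 = 9.833%.
Difference: 8.027 − 9.833 = -1.806 pp.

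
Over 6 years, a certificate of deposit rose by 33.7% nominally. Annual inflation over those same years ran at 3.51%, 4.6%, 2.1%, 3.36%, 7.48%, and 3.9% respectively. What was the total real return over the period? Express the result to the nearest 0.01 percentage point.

4.78%

Cumulative inflation factor: 1.0351 × 1.046 × 1.021 × 1.0336 × 1.0748 × 1.039 ≈ 1.27596.
Nominal growth factor: 1.33700. Real growth factor = 1.33700 / 1.27596 ≈ 1.04784.
Total real return ≈ 4.7842%.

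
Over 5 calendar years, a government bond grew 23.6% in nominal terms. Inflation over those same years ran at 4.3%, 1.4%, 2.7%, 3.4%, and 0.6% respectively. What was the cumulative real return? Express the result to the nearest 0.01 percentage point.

9.40%

Cumulative inflation factor: 1.043 × 1.014 × 1.027 × 1.034 × 1.006 ≈ 1.12983.
Nominal growth factor: 1.23600. Real growth factor = 1.23600 / 1.12983 ≈ 1.09397.
Total real return ≈ 9.3975%.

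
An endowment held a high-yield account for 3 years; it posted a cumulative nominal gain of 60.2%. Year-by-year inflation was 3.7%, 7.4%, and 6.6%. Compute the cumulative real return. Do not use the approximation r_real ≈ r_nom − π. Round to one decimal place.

Cumulative inflation factor: 1.037 × 1.074 × 1.066 ≈ 1.18724.
Nominal growth factor: 1.60200. Real growth factor = 1.60200 / 1.18724 ≈ 1.34934.
Total real return ≈ 34.9343%.

34.9%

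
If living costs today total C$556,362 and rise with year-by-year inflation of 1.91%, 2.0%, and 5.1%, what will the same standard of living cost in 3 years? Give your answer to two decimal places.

Cumulative price-level factor: 1.0191 × 1.020 × 1.051 = 1.092495582.
Multiplying C$556,362 by the price-level factor gives the future nominal sum.

C$607,823.03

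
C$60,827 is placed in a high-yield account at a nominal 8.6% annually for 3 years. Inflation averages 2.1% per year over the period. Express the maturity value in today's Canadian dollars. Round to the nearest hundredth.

C$73,199.59

Nominal value at maturity: C$60,827 × (1 + 8.6%)^3 ≈ C$77,908.68.
Price-level factor over 3 years: (1 + 2.1%)^3 = 1.064332261.
The maturity value deflated by that factor is the answer in today's purchasing power.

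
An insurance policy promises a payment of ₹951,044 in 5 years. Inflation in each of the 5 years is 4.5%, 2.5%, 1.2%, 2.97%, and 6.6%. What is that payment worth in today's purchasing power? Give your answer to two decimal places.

Price-level factor over 5 years: 1.045 × 1.025 × 1.012 × 1.0297 × 1.066 ≈ 1.1898400571.
Purchasing power today: ₹951,044 divided by that factor.

₹799,304.07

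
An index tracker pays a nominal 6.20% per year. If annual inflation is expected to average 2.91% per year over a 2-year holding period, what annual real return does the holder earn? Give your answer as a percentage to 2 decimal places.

3.20%

With constant rates the annual real return is the same each year: (1+6.20%)/(1+2.91%) − 1 = 0.03197.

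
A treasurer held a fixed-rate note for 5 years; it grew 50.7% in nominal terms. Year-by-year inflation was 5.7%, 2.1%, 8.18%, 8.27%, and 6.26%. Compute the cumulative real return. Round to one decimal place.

Cumulative inflation factor: 1.057 × 1.021 × 1.0818 × 1.0827 × 1.0626 ≈ 1.34315.
Nominal growth factor: 1.50700. Real growth factor = 1.50700 / 1.34315 ≈ 1.12199.
Total real return ≈ 12.1986%.

12.2%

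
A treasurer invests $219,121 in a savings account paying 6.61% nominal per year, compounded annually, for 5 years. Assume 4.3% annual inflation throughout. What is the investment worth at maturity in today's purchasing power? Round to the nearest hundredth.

$244,484.98

Nominal value at maturity: $219,121 × (1 + 6.61%)^5 ≈ $301,768.37.
Price-level factor over 5 years: (1 + 4.3%)^5 ≈ 1.2343023110.
Dividing the nominal maturity value by the price-level factor gives the value in today's money.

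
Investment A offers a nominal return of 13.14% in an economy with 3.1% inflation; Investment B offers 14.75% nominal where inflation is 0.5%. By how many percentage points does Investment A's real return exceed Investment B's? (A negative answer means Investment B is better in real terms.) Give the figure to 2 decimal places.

-4.44

Investment A real return: 1.1314/1.031 − 1 = 9.738%.
Investment B real return: 1.1475/1.005 − 1 = 14.179%.
Difference: 9.738 − 14.179 = -4.441 pp.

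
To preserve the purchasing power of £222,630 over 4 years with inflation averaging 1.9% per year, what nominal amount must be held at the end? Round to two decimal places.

Cumulative price-level factor: (1+1.9%)^4 ≈ 1.0781935663.
Multiplying £222,630 by the price-level factor gives the future nominal sum.

£240,038.23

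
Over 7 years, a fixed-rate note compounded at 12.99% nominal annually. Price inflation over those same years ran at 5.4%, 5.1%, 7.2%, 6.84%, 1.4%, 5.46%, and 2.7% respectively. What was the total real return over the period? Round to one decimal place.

Cumulative inflation factor: 1.054 × 1.051 × 1.072 × 1.0684 × 1.014 × 1.0546 × 1.027 ≈ 1.39338.
Nominal growth factor: 2.35115. Real growth factor = 2.35115 / 1.39338 ≈ 1.68738.
Total real return ≈ 68.7376%.

68.7%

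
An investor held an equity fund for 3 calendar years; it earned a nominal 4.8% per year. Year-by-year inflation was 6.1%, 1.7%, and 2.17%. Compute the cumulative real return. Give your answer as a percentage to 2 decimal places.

Cumulative inflation factor: 1.061 × 1.017 × 1.0217 ≈ 1.10245.
Nominal growth factor: 1.15102. Real growth factor = 1.15102 / 1.10245 ≈ 1.04406.
Total real return ≈ 4.4057%.

4.41%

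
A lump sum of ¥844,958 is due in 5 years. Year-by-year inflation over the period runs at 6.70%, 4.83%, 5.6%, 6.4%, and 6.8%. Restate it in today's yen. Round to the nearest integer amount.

Price-level factor over 5 years: 1.0670 × 1.0483 × 1.056 × 1.064 × 1.068 ≈ 1.3422295754.
Purchasing power today: ¥844,958 divided by that factor.

¥629,518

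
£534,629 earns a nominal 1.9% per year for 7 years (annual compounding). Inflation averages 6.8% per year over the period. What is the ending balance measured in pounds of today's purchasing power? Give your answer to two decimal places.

Nominal value at maturity: £534,629 × (1 + 1.9%)^7 ≈ £609,918.49.
Price-level factor over 7 years: (1 + 6.8%)^7 ≈ 1.5848886996.
Dividing the nominal maturity value by the price-level factor gives the value in today's money.

£384,833.64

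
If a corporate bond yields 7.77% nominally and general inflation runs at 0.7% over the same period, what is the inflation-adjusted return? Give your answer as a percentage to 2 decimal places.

Real return via the Fisher equation: (1 + 7.77%)/(1 + 0.7%) − 1 = 1.0777/1.007 − 1 ≈ 0.07021.

7.02%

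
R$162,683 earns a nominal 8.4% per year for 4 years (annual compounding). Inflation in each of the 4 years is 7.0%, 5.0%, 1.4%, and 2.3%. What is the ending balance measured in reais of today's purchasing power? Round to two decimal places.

R$192,740.35

Nominal value at maturity: R$162,683 × (1 + 8.4%)^4 ≈ R$224,625.63.
Price-level factor over 4 years: 1.070 × 1.050 × 1.014 × 1.023 = 1.165431267.
Dividing the nominal maturity value by the price-level factor gives the value in today's money.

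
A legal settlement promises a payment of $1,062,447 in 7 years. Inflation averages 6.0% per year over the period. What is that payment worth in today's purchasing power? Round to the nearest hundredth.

$706,587.94

Price-level factor over 7 years: (1 + 6.0%)^7 ≈ 1.5036302590.
Purchasing power today: $1,062,447 divided by that factor.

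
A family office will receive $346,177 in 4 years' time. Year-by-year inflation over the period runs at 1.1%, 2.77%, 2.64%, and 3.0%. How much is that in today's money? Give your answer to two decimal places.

$315,156.91

Price-level factor over 4 years: 1.011 × 1.0277 × 1.0264 × 1.030 ≈ 1.0984274568.
Purchasing power today: $346,177 divided by that factor.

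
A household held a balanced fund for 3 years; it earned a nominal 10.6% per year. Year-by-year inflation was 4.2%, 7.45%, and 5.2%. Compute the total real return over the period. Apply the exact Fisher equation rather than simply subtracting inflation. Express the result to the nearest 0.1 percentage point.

14.9%

Cumulative inflation factor: 1.042 × 1.0745 × 1.052 ≈ 1.17785.
Nominal growth factor: 1.35290. Real growth factor = 1.35290 / 1.17785 ≈ 1.14862.
Total real return ≈ 14.8618%.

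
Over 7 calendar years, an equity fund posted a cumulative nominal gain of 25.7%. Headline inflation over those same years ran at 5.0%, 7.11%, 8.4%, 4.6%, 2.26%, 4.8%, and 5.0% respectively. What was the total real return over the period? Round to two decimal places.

-12.40%

Cumulative inflation factor: 1.050 × 1.0711 × 1.084 × 1.046 × 1.0226 × 1.048 × 1.050 ≈ 1.43495.
Nominal growth factor: 1.25700. Real growth factor = 1.25700 / 1.43495 ≈ 0.87599.
Total real return ≈ -12.4011%.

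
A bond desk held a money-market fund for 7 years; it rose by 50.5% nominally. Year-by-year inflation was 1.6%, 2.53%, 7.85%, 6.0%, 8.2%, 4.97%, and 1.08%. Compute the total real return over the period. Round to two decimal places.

Cumulative inflation factor: 1.016 × 1.0253 × 1.0785 × 1.060 × 1.082 × 1.0497 × 1.0108 ≈ 1.36719.
Nominal growth factor: 1.50500. Real growth factor = 1.50500 / 1.36719 ≈ 1.10080.
Total real return ≈ 10.0799%.

10.08%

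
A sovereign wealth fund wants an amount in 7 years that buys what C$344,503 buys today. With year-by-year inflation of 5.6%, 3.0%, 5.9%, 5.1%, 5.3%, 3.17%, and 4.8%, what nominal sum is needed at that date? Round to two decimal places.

Cumulative price-level factor: 1.056 × 1.030 × 1.059 × 1.051 × 1.053 × 1.0317 × 1.048 ≈ 1.3782972937.
The nominal amount required is C$344,503 scaled up by that factor.

C$474,827.55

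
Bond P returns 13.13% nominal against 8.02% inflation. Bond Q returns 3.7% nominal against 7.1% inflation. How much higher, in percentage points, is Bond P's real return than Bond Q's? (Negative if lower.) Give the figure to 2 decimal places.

7.91

Bond P real return: 1.1313/1.0802 − 1 = 4.731%.
Bond Q real return: 1.037/1.071 − 1 = -3.175%.
Difference: 4.731 − (-3.175) = 7.906 pp.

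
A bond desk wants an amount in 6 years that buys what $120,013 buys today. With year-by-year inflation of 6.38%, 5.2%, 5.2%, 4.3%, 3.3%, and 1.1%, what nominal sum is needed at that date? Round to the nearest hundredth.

$153,906.00

Cumulative price-level factor: 1.0638 × 1.052 × 1.052 × 1.043 × 1.033 × 1.011 ≈ 1.2824110490.
Multiplying $120,013 by the price-level factor gives the future nominal sum.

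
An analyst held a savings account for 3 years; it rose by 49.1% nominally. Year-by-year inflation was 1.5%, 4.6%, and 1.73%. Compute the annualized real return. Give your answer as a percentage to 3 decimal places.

Cumulative inflation factor: 1.015 × 1.046 × 1.0173 ≈ 1.08006.
Nominal growth factor: 1.49100. Real growth factor = 1.49100 / 1.08006 ≈ 1.38048.
Annualized: 1.38048^(1/3) − 1 ≈ 0.11347.

11.347%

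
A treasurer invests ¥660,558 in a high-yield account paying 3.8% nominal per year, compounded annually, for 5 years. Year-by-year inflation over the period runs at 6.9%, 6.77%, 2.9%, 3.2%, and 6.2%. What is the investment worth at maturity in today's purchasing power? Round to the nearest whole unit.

¥618,374

Nominal value at maturity: ¥660,558 × (1 + 3.8%)^5 ≈ ¥795,972.
Price-level factor over 5 years: 1.069 × 1.0677 × 1.029 × 1.032 × 1.062 ≈ 1.2872014987.
Dividing the nominal maturity value by the price-level factor gives the value in today's money.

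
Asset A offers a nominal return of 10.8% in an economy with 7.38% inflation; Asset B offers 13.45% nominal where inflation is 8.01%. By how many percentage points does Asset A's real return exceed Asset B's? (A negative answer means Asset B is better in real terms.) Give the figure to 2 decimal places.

-1.85

Asset A real return: 1.108/1.0738 − 1 = 3.185%.
Asset B real return: 1.1345/1.0801 − 1 = 5.037%.
Difference: 3.185 − 5.037 = -1.852 pp.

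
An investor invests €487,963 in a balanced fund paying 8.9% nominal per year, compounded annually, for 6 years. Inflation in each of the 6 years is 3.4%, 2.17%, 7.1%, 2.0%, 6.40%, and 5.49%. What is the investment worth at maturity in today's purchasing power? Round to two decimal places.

€628,300.89

Nominal value at maturity: €487,963 × (1 + 8.9%)^6 ≈ €813,868.37.
Price-level factor over 6 years: 1.034 × 1.0217 × 1.071 × 1.020 × 1.0640 × 1.0549 ≈ 1.2953481077.
Dividing the nominal maturity value by the price-level factor gives the value in today's money.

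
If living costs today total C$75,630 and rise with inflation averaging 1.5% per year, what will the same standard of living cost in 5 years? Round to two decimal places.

Cumulative price-level factor: (1+1.5%)^5 ≈ 1.0772840039.
The nominal amount required is C$75,630 scaled up by that factor.

C$81,474.99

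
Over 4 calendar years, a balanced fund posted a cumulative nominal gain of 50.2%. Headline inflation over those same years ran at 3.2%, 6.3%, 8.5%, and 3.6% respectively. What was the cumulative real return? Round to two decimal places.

Cumulative inflation factor: 1.032 × 1.063 × 1.085 × 1.036 ≈ 1.23311.
Nominal growth factor: 1.50200. Real growth factor = 1.50200 / 1.23311 ≈ 1.21806.
Total real return ≈ 21.8057%.

21.81%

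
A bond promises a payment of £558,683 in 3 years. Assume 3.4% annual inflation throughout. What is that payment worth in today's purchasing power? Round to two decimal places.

£505,363.46

Price-level factor over 3 years: (1 + 3.4%)^3 = 1.105507304.
Purchasing power today: £558,683 divided by that factor.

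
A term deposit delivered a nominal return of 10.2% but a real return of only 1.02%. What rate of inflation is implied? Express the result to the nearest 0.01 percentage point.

From (1+r_nom) = (1+r_real)(1+π), we get 1+π = (1 + 10.2%)/(1 + 1.02%) = 1.102/1.0102 ≈ 1.09087.
So π ≈ 9.0873%.

9.09%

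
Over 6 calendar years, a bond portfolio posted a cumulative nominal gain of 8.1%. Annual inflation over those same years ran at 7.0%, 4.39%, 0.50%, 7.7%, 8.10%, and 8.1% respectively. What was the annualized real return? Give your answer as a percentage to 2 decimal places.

Cumulative inflation factor: 1.070 × 1.0439 × 1.0050 × 1.077 × 1.0810 × 1.081 ≈ 1.41278.
Nominal growth factor: 1.08100. Real growth factor = 1.08100 / 1.41278 ≈ 0.76516.
Annualized: 0.76516^(1/6) − 1 ≈ -0.04363.

-4.36%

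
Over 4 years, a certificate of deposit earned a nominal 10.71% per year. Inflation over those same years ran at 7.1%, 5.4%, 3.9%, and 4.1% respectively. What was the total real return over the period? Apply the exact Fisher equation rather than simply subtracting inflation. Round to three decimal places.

23.041%

Cumulative inflation factor: 1.071 × 1.054 × 1.039 × 1.041 ≈ 1.22095.
Nominal growth factor: 1.50227. Real growth factor = 1.50227 / 1.22095 ≈ 1.23041.
Total real return ≈ 23.0413%.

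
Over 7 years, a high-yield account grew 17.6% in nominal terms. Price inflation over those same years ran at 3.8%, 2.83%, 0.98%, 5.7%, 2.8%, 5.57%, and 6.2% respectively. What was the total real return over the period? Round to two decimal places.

-10.44%

Cumulative inflation factor: 1.038 × 1.0283 × 1.0098 × 1.057 × 1.028 × 1.0557 × 1.062 ≈ 1.31306.
Nominal growth factor: 1.17600. Real growth factor = 1.17600 / 1.31306 ≈ 0.89562.
Total real return ≈ -10.4384%.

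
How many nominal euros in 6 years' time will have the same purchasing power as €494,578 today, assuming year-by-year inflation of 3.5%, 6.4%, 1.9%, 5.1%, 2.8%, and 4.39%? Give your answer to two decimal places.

Cumulative price-level factor: 1.035 × 1.064 × 1.019 × 1.051 × 1.028 × 1.0439 ≈ 1.2656420341.
Multiplying €494,578 by the price-level factor gives the future nominal sum.

€625,958.71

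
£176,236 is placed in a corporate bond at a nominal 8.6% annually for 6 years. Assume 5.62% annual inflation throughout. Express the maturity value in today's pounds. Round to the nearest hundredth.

£208,255.56

Nominal value at maturity: £176,236 × (1 + 8.6%)^6 ≈ £289,116.97.
Price-level factor over 6 years: (1 + 5.62%)^6 ≈ 1.3882797180.
Dividing the nominal maturity value by the price-level factor gives the value in today's money.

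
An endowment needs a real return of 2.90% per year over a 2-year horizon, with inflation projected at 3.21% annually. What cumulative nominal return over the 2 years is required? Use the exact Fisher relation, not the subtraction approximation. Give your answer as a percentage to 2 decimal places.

Required annual nominal rate: (1+2.90%)(1+3.21%) − 1 = 6.20309%.
Cumulative over 2 years: (1 + 0.0620309)^2 − 1 ≈ 0.12791.

12.79%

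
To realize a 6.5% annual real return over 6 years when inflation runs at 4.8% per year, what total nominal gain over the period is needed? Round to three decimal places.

93.315%

Required annual nominal rate: (1+6.5%)(1+4.8%) − 1 = 11.612%.
Cumulative over 6 years: (1 + 0.11612)^6 − 1 ≈ 0.93315.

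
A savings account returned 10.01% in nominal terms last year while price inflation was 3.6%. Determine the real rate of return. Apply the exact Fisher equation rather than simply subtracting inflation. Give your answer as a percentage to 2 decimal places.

Real return via the Fisher equation: (1 + 10.01%)/(1 + 3.6%) − 1 = 1.1001/1.036 − 1 ≈ 0.06187.

6.19%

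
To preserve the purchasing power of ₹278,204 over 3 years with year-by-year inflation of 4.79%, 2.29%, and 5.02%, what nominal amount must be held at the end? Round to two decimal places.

₹313,175.95

Cumulative price-level factor: 1.0479 × 1.0229 × 1.0502 ≈ 1.1257061349.
Multiplying ₹278,204 by the price-level factor gives the future nominal sum.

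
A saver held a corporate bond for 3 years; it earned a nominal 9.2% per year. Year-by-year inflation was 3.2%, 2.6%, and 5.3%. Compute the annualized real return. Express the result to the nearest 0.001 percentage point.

5.310%

Cumulative inflation factor: 1.032 × 1.026 × 1.053 ≈ 1.11495.
Nominal growth factor: 1.30217. Real growth factor = 1.30217 / 1.11495 ≈ 1.16792.
Annualized: 1.16792^(1/3) − 1 ≈ 0.05310.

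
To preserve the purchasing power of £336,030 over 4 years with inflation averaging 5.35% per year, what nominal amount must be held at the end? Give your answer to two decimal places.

£413,919.81

Cumulative price-level factor: (1+5.35%)^4 ≈ 1.2317942140.
Multiplying £336,030 by the price-level factor gives the future nominal sum.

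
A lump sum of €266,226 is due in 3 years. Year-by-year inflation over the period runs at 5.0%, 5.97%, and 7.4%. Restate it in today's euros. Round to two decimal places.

Price-level factor over 3 years: 1.050 × 1.0597 × 1.074 = 1.19502369.
Purchasing power today: €266,226 divided by that factor.

€222,778.85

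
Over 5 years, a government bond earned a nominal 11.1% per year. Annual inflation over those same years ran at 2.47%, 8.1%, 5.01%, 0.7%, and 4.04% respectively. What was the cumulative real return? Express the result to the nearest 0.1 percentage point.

38.9%

Cumulative inflation factor: 1.0247 × 1.081 × 1.0501 × 1.007 × 1.0404 ≈ 1.21866.
Nominal growth factor: 1.69266. Real growth factor = 1.69266 / 1.21866 ≈ 1.38895.
Total real return ≈ 38.8952%.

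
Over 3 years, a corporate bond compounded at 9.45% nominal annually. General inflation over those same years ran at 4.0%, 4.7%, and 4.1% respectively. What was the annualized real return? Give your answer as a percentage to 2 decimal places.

Cumulative inflation factor: 1.040 × 1.047 × 1.041 ≈ 1.13352.
Nominal growth factor: 1.31113. Real growth factor = 1.31113 / 1.13352 ≈ 1.15669.
Annualized: 1.15669^(1/3) − 1 ≈ 0.04972.

4.97%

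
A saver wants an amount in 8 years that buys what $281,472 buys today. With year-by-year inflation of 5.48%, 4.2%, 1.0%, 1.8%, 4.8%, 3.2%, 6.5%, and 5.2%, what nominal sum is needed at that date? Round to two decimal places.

$385,432.67

Cumulative price-level factor: 1.0548 × 1.042 × 1.010 × 1.018 × 1.048 × 1.032 × 1.065 × 1.052 ≈ 1.3693463843.
Multiplying $281,472 by the price-level factor gives the future nominal sum.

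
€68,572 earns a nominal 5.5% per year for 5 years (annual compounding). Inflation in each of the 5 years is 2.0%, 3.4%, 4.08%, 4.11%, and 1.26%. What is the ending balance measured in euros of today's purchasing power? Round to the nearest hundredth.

€77,444.53

Nominal value at maturity: €68,572 × (1 + 5.5%)^5 ≈ €89,620.86.
Price-level factor over 5 years: 1.020 × 1.034 × 1.0408 × 1.0411 × 1.0126 ≈ 1.1572264823.
The maturity value deflated by that factor is the answer in today's purchasing power.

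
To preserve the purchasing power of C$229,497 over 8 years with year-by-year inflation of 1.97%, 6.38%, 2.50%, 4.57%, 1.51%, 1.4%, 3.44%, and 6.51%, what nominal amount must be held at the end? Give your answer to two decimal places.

Cumulative price-level factor: 1.0197 × 1.0638 × 1.0250 × 1.0457 × 1.0151 × 1.014 × 1.0344 × 1.0651 ≈ 1.3185270929.
Multiplying C$229,497 by the price-level factor gives the future nominal sum.

C$302,598.01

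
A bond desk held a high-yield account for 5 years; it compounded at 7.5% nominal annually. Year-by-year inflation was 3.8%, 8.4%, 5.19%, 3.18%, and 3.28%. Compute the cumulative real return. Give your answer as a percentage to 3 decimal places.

13.823%

Cumulative inflation factor: 1.038 × 1.084 × 1.0519 × 1.0318 × 1.0328 ≈ 1.26128.
Nominal growth factor: 1.43563. Real growth factor = 1.43563 / 1.26128 ≈ 1.13823.
Total real return ≈ 13.8229%.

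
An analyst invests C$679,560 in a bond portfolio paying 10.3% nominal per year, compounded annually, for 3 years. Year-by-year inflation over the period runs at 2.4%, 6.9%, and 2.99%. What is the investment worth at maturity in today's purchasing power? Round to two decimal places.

C$808,875.40

Nominal value at maturity: C$679,560 × (1 + 10.3%)^3 ≈ C$911,914.97.
Price-level factor over 3 years: 1.024 × 1.069 × 1.0299 = 1.1273862144.
The maturity value deflated by that factor is the answer in today's purchasing power.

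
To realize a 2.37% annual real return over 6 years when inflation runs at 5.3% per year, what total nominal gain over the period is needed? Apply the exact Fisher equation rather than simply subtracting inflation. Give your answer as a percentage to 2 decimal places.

56.89%

Required annual nominal rate: (1+2.37%)(1+5.3%) − 1 = 7.79561%.
Cumulative over 6 years: (1 + 0.0779561)^6 − 1 ≈ 0.56894.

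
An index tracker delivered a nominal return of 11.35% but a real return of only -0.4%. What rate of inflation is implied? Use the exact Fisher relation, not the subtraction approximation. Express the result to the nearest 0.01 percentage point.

11.80%

From (1+r_nom) = (1+r_real)(1+π), we get 1+π = (1 + 11.35%)/(1 − 0.4%) = 1.1135/0.996 ≈ 1.11797.
So π ≈ 11.7972%.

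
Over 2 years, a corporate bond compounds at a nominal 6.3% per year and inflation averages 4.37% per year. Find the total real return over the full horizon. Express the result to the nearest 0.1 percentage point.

3.7%

The annual real rate is (1+6.3%)/(1+4.37%) − 1 = 1.8492%.
Compounded over 2 years: (1 + 0.018492)^2 − 1 ≈ 0.03733.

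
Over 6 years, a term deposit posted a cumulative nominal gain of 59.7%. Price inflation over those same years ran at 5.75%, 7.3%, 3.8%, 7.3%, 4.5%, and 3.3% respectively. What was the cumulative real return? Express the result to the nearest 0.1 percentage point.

17.1%

Cumulative inflation factor: 1.0575 × 1.073 × 1.038 × 1.073 × 1.045 × 1.033 ≈ 1.36425.
Nominal growth factor: 1.59700. Real growth factor = 1.59700 / 1.36425 ≈ 1.17061.
Total real return ≈ 17.0607%.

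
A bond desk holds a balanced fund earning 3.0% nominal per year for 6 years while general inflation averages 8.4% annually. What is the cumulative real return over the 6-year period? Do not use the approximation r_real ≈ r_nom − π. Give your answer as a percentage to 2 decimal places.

-26.41%

The annual real rate is (1+3.0%)/(1+8.4%) − 1 = -4.9815%.
Compounded over 6 years: (1 + -0.049815)^6 − 1 ≈ -0.26405.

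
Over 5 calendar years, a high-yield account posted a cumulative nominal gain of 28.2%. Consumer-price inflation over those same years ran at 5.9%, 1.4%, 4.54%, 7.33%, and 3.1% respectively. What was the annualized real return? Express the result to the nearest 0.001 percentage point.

0.633%

Cumulative inflation factor: 1.059 × 1.014 × 1.0454 × 1.0733 × 1.031 ≈ 1.24221.
Nominal growth factor: 1.28200. Real growth factor = 1.28200 / 1.24221 ≈ 1.03203.
Annualized: 1.03203^(1/5) − 1 ≈ 0.00633.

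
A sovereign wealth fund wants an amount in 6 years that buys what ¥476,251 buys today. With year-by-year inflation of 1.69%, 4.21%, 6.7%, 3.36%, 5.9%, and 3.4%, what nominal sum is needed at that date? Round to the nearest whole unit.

Cumulative price-level factor: 1.0169 × 1.0421 × 1.067 × 1.0336 × 1.059 × 1.034 ≈ 1.2797379890.
The nominal amount required is ¥476,251 scaled up by that factor.

¥609,476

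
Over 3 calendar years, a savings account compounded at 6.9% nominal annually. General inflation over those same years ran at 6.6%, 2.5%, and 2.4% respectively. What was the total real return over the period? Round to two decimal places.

9.18%

Cumulative inflation factor: 1.066 × 1.025 × 1.024 ≈ 1.11887.
Nominal growth factor: 1.22161. Real growth factor = 1.22161 / 1.11887 ≈ 1.09182.
Total real return ≈ 9.1823%.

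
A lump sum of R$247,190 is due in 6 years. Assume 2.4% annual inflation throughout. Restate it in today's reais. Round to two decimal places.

Price-level factor over 6 years: (1 + 2.4%)^6 ≈ 1.1529215046.
Purchasing power today: R$247,190 divided by that factor.

R$214,403.15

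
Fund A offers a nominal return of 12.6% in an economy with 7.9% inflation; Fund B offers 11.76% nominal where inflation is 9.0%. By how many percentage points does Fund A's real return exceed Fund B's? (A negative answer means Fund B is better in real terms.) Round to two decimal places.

1.82

Fund A real return: 1.126/1.079 − 1 = 4.356%.
Fund B real return: 1.1176/1.090 − 1 = 2.532%.
Difference: 4.356 − 2.532 = 1.824 pp.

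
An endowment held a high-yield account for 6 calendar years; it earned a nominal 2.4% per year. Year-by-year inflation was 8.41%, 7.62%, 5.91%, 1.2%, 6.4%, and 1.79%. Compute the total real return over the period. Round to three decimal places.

Cumulative inflation factor: 1.0841 × 1.0762 × 1.0591 × 1.012 × 1.064 × 1.0179 ≈ 1.35434.
Nominal growth factor: 1.15292. Real growth factor = 1.15292 / 1.35434 ≈ 0.85128.
Total real return ≈ -14.8719%.

-14.872%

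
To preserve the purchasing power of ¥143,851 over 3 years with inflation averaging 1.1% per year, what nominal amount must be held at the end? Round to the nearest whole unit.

Cumulative price-level factor: (1+1.1%)^3 = 1.033364331.
Multiplying ¥143,851 by the price-level factor gives the future nominal sum.

¥148,650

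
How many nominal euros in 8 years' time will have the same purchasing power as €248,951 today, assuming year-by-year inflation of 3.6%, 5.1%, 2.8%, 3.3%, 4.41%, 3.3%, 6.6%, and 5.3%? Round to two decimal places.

Cumulative price-level factor: 1.036 × 1.051 × 1.028 × 1.033 × 1.0441 × 1.033 × 1.066 × 1.053 ≈ 1.3998577331.
The nominal amount required is €248,951 scaled up by that factor.

€348,495.98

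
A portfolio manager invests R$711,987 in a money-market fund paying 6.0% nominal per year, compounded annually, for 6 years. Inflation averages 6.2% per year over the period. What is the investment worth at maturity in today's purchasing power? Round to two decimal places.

Nominal value at maturity: R$711,987 × (1 + 6.0%)^6 ≈ R$1,009,967.17.
Price-level factor over 6 years: (1 + 6.2%)^6 ≈ 1.4346537586.
Dividing the nominal maturity value by the price-level factor gives the value in today's money.

R$703,979.73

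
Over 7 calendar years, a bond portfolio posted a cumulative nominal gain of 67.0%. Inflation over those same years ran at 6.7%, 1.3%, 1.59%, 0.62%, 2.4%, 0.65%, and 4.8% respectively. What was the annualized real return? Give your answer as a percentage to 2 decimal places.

Cumulative inflation factor: 1.067 × 1.013 × 1.0159 × 1.0062 × 1.024 × 1.0065 × 1.048 ≈ 1.19339.
Nominal growth factor: 1.67000. Real growth factor = 1.67000 / 1.19339 ≈ 1.39937.
Annualized: 1.39937^(1/7) − 1 ≈ 0.04917.

4.92%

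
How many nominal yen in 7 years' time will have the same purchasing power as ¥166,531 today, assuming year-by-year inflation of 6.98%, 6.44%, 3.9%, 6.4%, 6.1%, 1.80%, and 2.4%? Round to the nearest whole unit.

¥231,858

Cumulative price-level factor: 1.0698 × 1.0644 × 1.039 × 1.064 × 1.061 × 1.0180 × 1.024 ≈ 1.3922837474.
The nominal amount required is ¥166,531 scaled up by that factor.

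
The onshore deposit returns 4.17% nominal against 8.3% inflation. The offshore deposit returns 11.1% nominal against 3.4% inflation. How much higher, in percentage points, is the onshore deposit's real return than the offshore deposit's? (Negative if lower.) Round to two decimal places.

-11.26

The onshore deposit real return: 1.0417/1.083 − 1 = -3.813%.
The offshore deposit real return: 1.111/1.034 − 1 = 7.447%.
Difference: -3.813 − 7.447 = -11.260 pp.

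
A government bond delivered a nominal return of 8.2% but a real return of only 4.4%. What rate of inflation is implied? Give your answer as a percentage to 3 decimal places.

From (1+r_nom) = (1+r_real)(1+π), we get 1+π = (1 + 8.2%)/(1 + 4.4%) = 1.082/1.044 ≈ 1.03640.
So π ≈ 3.6398%.

3.640%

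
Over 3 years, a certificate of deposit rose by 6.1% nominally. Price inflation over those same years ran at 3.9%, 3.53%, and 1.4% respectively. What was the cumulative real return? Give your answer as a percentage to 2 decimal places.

Cumulative inflation factor: 1.039 × 1.0353 × 1.014 ≈ 1.09074.
Nominal growth factor: 1.06100. Real growth factor = 1.06100 / 1.09074 ≈ 0.97274.
Total real return ≈ -2.7262%.

-2.73%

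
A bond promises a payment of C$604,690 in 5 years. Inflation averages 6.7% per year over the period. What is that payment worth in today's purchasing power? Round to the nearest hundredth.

Price-level factor over 5 years: (1 + 6.7%)^5 ≈ 1.3829997357.
Purchasing power today: C$604,690 divided by that factor.

C$437,230.74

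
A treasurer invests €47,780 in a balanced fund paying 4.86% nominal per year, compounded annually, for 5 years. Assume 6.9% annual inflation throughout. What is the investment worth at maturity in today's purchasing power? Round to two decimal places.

Nominal value at maturity: €47,780 × (1 + 4.86%)^5 ≈ €60,575.28.
Price-level factor over 5 years: (1 + 6.9%)^5 ≈ 1.3960099896.
Dividing the nominal maturity value by the price-level factor gives the value in today's money.

€43,391.72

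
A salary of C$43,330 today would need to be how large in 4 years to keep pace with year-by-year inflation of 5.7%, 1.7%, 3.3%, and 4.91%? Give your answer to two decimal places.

Cumulative price-level factor: 1.057 × 1.017 × 1.033 × 1.0491 ≈ 1.1649657272.
Multiplying C$43,330 by the price-level factor gives the future nominal sum.

C$50,477.96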